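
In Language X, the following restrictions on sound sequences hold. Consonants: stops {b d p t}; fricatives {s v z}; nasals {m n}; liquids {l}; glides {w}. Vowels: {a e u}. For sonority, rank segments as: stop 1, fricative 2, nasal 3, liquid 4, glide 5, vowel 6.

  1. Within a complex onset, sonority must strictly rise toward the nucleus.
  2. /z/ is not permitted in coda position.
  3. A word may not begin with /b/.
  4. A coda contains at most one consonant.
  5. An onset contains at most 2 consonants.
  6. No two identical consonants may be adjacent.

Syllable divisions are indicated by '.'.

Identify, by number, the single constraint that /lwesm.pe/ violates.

/lwesm.pe/: syllable 1 coda /sm/ has 2 consonants (> 1).
This is a violation of constraint 4: "A coda contains at most one consonant."
The remaining constraints (1, 2, 3, 5, 6) are satisfied.

4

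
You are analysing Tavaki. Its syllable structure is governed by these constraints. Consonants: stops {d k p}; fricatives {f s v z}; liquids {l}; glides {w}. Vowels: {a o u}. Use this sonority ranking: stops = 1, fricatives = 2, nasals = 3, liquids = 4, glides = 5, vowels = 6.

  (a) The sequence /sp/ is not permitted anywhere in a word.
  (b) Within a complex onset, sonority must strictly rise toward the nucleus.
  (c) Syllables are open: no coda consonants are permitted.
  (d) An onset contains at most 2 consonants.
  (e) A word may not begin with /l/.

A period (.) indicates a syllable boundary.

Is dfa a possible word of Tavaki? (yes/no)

yes

dfa — σ1 onset /df/ (1→2 rises), coda /∅/ ok → licit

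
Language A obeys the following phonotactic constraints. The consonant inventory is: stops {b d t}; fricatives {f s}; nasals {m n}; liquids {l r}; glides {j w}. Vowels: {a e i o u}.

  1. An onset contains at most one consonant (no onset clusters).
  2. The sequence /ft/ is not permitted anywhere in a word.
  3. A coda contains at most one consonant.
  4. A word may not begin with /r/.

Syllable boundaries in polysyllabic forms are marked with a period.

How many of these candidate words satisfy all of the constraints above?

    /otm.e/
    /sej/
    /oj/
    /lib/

/otm.e/ — violates constraint 3: syllable 1 coda /tm/ has 2 consonants (> 1) → not permitted
/sej/ — σ1 onset /s/, coda /j/ ok → permitted
/oj/ — σ1 onset /∅/, coda /j/ ok → permitted
/lib/ — σ1 onset /l/, coda /b/ ok → permitted
Permitted: /sej/, /oj/, /lib/ → 3.

3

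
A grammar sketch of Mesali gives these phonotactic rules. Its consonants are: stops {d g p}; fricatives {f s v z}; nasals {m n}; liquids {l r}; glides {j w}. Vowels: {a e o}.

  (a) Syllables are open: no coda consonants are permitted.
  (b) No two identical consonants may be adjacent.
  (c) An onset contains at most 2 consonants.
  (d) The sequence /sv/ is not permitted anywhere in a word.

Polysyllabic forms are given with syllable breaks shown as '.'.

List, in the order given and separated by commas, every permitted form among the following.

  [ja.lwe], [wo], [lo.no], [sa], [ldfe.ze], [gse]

[ja.lwe] — σ1 onset /j/, coda /∅/ ok; σ2 onset /lw/ (2C), coda /∅/ ok → permitted
[wo] — σ1 onset /w/, coda /∅/ ok → permitted
[lo.no] — σ1 onset /l/, coda /∅/ ok; σ2 onset /n/, coda /∅/ ok → permitted
[sa] — σ1 onset /s/, coda /∅/ ok → permitted
[ldfe.ze] — violates constraint (c): syllable 1 onset /ldf/ has 3 consonants (> 2) → not permitted
[gse] — σ1 onset /gs/ (2C), coda /∅/ ok → permitted

[ja.lwe], [wo], [lo.no], [sa], [gse]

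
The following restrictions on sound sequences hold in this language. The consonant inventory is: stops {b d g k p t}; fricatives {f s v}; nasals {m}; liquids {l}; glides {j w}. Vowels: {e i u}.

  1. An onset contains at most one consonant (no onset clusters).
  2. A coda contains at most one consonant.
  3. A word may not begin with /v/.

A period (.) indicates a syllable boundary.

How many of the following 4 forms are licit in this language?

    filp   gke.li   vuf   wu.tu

filp — violates constraint 2: syllable 1 coda /lp/ has 2 consonants (> 1) → illicit
gke.li — violates constraint 1: syllable 1 onset /gk/ has 2 consonants (> 1) → illicit
vuf — violates constraint 3: word begins with /v/ → illicit
wu.tu — σ1 onset /w/, coda /∅/ ok; σ2 onset /t/, coda /∅/ ok → licit
Licit: wu.tu → 1.

1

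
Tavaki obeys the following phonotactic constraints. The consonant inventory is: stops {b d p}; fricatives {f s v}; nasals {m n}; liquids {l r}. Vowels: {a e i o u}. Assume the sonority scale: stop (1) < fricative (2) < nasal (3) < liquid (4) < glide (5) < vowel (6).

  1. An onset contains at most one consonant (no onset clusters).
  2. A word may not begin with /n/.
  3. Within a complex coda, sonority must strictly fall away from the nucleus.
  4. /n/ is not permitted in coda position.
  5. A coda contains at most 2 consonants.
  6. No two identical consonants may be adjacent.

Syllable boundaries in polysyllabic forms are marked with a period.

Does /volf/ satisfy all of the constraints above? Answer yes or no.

/volf/ — σ1 onset /v/, coda /lf/ (4→2 falls) ok → licit

yes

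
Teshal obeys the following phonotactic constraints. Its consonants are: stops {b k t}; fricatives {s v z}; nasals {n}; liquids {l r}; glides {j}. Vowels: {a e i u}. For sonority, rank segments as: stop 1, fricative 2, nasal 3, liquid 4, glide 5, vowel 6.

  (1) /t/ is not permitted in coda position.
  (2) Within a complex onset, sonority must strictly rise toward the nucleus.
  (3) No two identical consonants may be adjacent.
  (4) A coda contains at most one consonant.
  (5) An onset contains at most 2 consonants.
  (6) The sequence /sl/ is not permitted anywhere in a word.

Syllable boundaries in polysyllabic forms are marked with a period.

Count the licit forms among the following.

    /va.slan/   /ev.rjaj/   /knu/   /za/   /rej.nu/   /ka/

5

/va.slan/ — violates constraint 6: contains banned sequence /sl/ → illicit
/ev.rjaj/ — σ1 onset /∅/, coda /v/ ok; σ2 onset /rj/ (4→5 rises), coda /j/ ok → licit
/knu/ — σ1 onset /kn/ (1→3 rises), coda /∅/ ok → licit
/za/ — σ1 onset /z/, coda /∅/ ok → licit
/rej.nu/ — σ1 onset /r/, coda /j/ ok; σ2 onset /n/, coda /∅/ ok → licit
/ka/ — σ1 onset /k/, coda /∅/ ok → licit
Licit: /ev.rjaj/, /knu/, /za/, /rej.nu/, /ka/ → 5.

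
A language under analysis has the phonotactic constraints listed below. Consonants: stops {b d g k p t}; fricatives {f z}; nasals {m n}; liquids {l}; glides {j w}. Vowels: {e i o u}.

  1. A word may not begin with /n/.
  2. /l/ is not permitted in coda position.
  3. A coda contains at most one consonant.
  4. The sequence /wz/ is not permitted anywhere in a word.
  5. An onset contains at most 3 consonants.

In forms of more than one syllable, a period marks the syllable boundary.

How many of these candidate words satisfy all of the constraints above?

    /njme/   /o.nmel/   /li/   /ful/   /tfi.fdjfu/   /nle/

1

/njme/ — violates constraint 1: word begins with /n/ → ill-formed
/o.nmel/ — violates constraint 2: syllable 2 coda contains /l/ → ill-formed
/li/ — σ1 onset /l/, coda /∅/ ok → well-formed
/ful/ — violates constraint 2: syllable 1 coda contains /l/ → ill-formed
/tfi.fdjfu/ — violates constraint 5: syllable 2 onset /fdjf/ has 4 consonants (> 3) → ill-formed
/nle/ — violates constraint 1: word begins with /n/ → ill-formed
Well-formed: /li/ → 1.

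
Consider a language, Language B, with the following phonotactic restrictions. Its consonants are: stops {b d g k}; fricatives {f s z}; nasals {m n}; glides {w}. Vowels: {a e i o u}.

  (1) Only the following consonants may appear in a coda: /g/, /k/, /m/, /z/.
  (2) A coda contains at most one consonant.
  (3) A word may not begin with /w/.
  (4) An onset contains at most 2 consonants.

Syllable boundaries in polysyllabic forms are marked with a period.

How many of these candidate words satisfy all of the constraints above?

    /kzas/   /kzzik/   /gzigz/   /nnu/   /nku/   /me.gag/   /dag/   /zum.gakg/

/kzas/ — violates constraint 1: syllable 1 coda contains /s/, which is not a licensed coda consonant → ill-formed
/kzzik/ — violates constraint 4: syllable 1 onset /kzz/ has 3 consonants (> 2) → ill-formed
/gzigz/ — violates constraint 2: syllable 1 coda /gz/ has 2 consonants (> 1) → ill-formed
/nnu/ — σ1 onset /nn/ (2C), coda /∅/ ok → well-formed
/nku/ — σ1 onset /nk/ (2C), coda /∅/ ok → well-formed
/me.gag/ — σ1 onset /m/, coda /∅/ ok; σ2 onset /g/, coda /g/ ok → well-formed
/dag/ — σ1 onset /d/, coda /g/ ok → well-formed
/zum.gakg/ — violates constraint 2: syllable 2 coda /kg/ has 2 consonants (> 1) → ill-formed
Well-formed: /nnu/, /nku/, /me.gag/, /dag/ → 4.

4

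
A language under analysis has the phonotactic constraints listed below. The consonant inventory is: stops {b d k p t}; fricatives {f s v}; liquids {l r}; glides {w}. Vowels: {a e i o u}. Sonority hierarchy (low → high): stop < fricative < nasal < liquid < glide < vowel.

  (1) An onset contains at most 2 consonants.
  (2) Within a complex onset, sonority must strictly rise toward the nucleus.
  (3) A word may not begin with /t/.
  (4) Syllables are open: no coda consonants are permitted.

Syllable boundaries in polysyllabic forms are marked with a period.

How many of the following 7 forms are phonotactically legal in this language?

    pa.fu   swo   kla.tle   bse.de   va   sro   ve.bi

pa.fu — σ1 onset /p/, coda /∅/ ok; σ2 onset /f/, coda /∅/ ok → phonotactically legal
swo — σ1 onset /sw/ (2→5 rises), coda /∅/ ok → phonotactically legal
kla.tle — σ1 onset /kl/ (1→4 rises), coda /∅/ ok; σ2 onset /tl/ (1→4 rises), coda /∅/ ok → phonotactically legal
bse.de — σ1 onset /bs/ (1→2 rises), coda /∅/ ok; σ2 onset /d/, coda /∅/ ok → phonotactically legal
va — σ1 onset /v/, coda /∅/ ok → phonotactically legal
sro — σ1 onset /sr/ (2→4 rises), coda /∅/ ok → phonotactically legal
ve.bi — σ1 onset /v/, coda /∅/ ok; σ2 onset /b/, coda /∅/ ok → phonotactically legal
Phonotactically legal: pa.fu, swo, kla.tle, bse.de, va, sro, ve.bi → 7.

7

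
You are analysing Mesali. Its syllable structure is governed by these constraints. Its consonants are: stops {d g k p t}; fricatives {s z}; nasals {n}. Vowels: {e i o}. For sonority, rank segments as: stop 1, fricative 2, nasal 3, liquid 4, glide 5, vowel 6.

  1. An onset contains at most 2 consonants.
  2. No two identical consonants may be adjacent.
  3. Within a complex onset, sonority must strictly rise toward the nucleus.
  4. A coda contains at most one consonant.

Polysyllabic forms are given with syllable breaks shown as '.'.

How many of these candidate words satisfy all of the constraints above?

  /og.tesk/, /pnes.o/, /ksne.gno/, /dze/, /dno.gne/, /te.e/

/og.tesk/ — violates constraint 4: syllable 2 coda /sk/ has 2 consonants (> 1) → phonotactically illegal
/pnes.o/ — σ1 onset /pn/ (1→3 rises), coda /s/ ok; σ2 onset /∅/, coda /∅/ ok → phonotactically legal
/ksne.gno/ — violates constraint 1: syllable 1 onset /ksn/ has 3 consonants (> 2) → phonotactically illegal
/dze/ — σ1 onset /dz/ (1→2 rises), coda /∅/ ok → phonotactically legal
/dno.gne/ — σ1 onset /dn/ (1→3 rises), coda /∅/ ok; σ2 onset /gn/ (1→3 rises), coda /∅/ ok → phonotactically legal
/te.e/ — σ1 onset /t/, coda /∅/ ok; σ2 onset /∅/, coda /∅/ ok → phonotactically legal
Phonotactically legal: /pnes.o/, /dze/, /dno.gne/, /te.e/ → 4.

4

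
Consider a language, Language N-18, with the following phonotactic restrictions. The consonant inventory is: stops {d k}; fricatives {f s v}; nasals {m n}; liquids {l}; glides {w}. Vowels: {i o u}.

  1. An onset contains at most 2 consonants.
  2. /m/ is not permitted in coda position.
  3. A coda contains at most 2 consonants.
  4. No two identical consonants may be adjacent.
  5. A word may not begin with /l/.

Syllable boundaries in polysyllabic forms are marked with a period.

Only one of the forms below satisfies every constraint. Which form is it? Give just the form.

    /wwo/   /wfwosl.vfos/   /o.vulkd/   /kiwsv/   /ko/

/wwo/ — violates constraint 4: adjacent identical consonants /ww/ → phonotactically illegal
/wfwosl.vfos/ — violates constraint 1: syllable 1 onset /wfw/ has 3 consonants (> 2) → phonotactically illegal
/o.vulkd/ — violates constraint 3: syllable 2 coda /lkd/ has 3 consonants (> 2) → phonotactically illegal
/kiwsv/ — violates constraint 3: syllable 1 coda /wsv/ has 3 consonants (> 2) → phonotactically illegal
/ko/ — σ1 onset /k/, coda /∅/ ok → phonotactically legal

/ko/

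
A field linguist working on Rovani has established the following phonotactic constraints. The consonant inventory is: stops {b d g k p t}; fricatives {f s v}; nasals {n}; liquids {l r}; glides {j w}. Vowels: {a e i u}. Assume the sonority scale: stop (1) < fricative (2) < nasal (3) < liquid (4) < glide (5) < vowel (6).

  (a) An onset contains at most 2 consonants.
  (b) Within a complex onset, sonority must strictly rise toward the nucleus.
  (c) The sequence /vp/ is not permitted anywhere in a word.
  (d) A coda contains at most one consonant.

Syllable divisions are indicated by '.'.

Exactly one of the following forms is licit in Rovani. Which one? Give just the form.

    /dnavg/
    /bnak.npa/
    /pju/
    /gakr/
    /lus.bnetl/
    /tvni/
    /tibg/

/dnavg/ — violates constraint (d): syllable 1 coda /vg/ has 2 consonants (> 1) → illicit
/bnak.npa/ — violates constraint (b): syllable 2 onset /np/: /n/ (nasal, 3) → /p/ (stop, 1) does not rise → illicit
/pju/ — σ1 onset /pj/ (1→5 rises), coda /∅/ ok → licit
/gakr/ — violates constraint (d): syllable 1 coda /kr/ has 2 consonants (> 1) → illicit
/lus.bnetl/ — violates constraint (d): syllable 2 coda /tl/ has 2 consonants (> 1) → illicit
/tvni/ — violates constraint (a): syllable 1 onset /tvn/ has 3 consonants (> 2) → illicit
/tibg/ — violates constraint (d): syllable 1 coda /bg/ has 2 consonants (> 1) → illicit

/pju/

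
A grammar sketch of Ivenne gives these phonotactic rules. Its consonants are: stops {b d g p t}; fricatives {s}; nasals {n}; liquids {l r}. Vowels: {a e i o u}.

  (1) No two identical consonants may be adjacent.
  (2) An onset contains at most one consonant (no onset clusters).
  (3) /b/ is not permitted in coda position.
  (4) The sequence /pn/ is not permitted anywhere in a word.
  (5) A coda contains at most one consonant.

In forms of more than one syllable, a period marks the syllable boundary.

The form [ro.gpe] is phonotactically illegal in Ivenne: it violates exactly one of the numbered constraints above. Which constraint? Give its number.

[ro.gpe]: syllable 2 onset /gp/ has 2 consonants (> 1).
This is a violation of constraint 2: "An onset contains at most one consonant (no onset clusters)."
The remaining constraints (1, 3, 4, 5) are satisfied.

2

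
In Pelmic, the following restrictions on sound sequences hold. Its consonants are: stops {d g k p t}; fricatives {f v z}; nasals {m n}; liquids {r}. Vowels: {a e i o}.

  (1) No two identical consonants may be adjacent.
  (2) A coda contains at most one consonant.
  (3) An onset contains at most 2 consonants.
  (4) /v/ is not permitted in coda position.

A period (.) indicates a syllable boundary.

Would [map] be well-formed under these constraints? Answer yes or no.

yes

[map] — σ1 onset /m/, coda /p/ ok → well-formed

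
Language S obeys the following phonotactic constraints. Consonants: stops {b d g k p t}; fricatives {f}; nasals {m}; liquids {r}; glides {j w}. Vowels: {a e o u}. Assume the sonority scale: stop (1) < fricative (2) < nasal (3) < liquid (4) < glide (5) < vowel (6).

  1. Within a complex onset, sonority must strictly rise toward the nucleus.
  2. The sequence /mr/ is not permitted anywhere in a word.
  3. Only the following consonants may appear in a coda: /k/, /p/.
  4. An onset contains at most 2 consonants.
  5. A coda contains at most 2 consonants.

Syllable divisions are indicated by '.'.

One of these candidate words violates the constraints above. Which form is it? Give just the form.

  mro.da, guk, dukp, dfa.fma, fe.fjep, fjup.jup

mro.da

mro.da — violates constraint 2: contains banned sequence /mr/ → not permitted
guk — σ1 onset /g/, coda /k/ ok → permitted
dukp — σ1 onset /d/, coda /kp/ (2C) ok → permitted
dfa.fma — σ1 onset /df/ (1→2 rises), coda /∅/ ok; σ2 onset /fm/ (2→3 rises), coda /∅/ ok → permitted
fe.fjep — σ1 onset /f/, coda /∅/ ok; σ2 onset /fj/ (2→5 rises), coda /p/ ok → permitted
fjup.jup — σ1 onset /fj/ (2→5 rises), coda /p/ ok; σ2 onset /j/, coda /p/ ok → permitted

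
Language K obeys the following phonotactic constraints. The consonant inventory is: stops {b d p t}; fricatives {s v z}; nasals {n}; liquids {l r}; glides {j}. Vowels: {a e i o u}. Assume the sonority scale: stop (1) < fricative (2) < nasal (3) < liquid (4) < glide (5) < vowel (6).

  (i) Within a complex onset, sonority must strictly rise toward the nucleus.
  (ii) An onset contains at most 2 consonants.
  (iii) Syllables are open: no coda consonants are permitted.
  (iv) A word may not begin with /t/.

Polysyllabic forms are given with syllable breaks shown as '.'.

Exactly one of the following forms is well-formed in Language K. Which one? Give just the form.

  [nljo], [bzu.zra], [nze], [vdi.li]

[bzu.zra]

[nljo] — violates constraint (ii): syllable 1 onset /nlj/ has 3 consonants (> 2) → ill-formed
[bzu.zra] — σ1 onset /bz/ (1→2 rises), coda /∅/ ok; σ2 onset /zr/ (2→4 rises), coda /∅/ ok → well-formed
[nze] — violates constraint (i): syllable 1 onset /nz/: /n/ (nasal, 3) → /z/ (fricative, 2) does not rise → ill-formed
[vdi.li] — violates constraint (i): syllable 1 onset /vd/: /v/ (fricative, 2) → /d/ (stop, 1) does not rise → ill-formed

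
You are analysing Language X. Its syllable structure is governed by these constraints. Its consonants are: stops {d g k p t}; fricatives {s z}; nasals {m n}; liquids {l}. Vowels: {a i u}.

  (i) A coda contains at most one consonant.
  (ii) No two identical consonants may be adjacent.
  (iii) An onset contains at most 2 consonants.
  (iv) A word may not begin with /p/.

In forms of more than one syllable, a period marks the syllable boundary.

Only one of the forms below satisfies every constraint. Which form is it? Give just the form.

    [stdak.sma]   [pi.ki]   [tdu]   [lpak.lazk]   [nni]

[stdak.sma] — violates constraint (iii): syllable 1 onset /std/ has 3 consonants (> 2) → not permitted
[pi.ki] — violates constraint (iv): word begins with /p/ → not permitted
[tdu] — σ1 onset /td/ (2C), coda /∅/ ok → permitted
[lpak.lazk] — violates constraint (i): syllable 2 coda /zk/ has 2 consonants (> 1) → not permitted
[nni] — violates constraint (ii): adjacent identical consonants /nn/ → not permitted

[tdu]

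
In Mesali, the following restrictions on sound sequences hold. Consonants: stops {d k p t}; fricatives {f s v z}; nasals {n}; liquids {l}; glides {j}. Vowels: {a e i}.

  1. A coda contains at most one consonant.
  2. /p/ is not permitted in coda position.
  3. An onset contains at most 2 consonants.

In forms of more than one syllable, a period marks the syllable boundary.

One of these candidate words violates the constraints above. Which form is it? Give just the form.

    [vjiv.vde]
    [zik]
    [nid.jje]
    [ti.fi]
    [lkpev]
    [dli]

[vjiv.vde] — σ1 onset /vj/ (2C), coda /v/ ok; σ2 onset /vd/ (2C), coda /∅/ ok → licit
[zik] — σ1 onset /z/, coda /k/ ok → licit
[nid.jje] — σ1 onset /n/, coda /d/ ok; σ2 onset /jj/ (2C), coda /∅/ ok → licit
[ti.fi] — σ1 onset /t/, coda /∅/ ok; σ2 onset /f/, coda /∅/ ok → licit
[lkpev] — violates constraint 3: syllable 1 onset /lkp/ has 3 consonants (> 2) → illicit
[dli] — σ1 onset /dl/ (2C), coda /∅/ ok → licit

[lkpev]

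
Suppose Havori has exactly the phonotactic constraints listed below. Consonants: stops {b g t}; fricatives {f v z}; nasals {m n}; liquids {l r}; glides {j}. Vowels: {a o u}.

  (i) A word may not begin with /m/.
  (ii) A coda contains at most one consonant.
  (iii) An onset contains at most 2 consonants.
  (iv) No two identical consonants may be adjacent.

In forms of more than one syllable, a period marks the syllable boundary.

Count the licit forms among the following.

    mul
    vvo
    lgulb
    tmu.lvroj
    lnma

0

mul — violates constraint (i): word begins with /m/ → illicit
vvo — violates constraint (iv): adjacent identical consonants /vv/ → illicit
lgulb — violates constraint (ii): syllable 1 coda /lb/ has 2 consonants (> 1) → illicit
tmu.lvroj — violates constraint (iii): syllable 2 onset /lvr/ has 3 consonants (> 2) → illicit
lnma — violates constraint (iii): syllable 1 onset /lnm/ has 3 consonants (> 2) → illicit
No form is licit → 0.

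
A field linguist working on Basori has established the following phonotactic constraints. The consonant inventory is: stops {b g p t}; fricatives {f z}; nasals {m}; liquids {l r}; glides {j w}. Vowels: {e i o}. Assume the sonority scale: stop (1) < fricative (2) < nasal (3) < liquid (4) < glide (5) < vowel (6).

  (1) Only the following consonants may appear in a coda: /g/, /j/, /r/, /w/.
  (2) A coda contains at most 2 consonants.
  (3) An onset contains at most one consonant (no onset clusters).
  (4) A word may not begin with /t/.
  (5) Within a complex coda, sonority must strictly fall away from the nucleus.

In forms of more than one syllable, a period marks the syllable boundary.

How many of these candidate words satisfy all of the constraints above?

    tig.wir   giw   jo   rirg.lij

3

tig.wir — violates constraint 4: word begins with /t/ → illicit
giw — σ1 onset /g/, coda /w/ ok → licit
jo — σ1 onset /j/, coda /∅/ ok → licit
rirg.lij — σ1 onset /r/, coda /rg/ (4→1 falls) ok; σ2 onset /l/, coda /j/ ok → licit
Licit: giw, jo, rirg.lij → 3.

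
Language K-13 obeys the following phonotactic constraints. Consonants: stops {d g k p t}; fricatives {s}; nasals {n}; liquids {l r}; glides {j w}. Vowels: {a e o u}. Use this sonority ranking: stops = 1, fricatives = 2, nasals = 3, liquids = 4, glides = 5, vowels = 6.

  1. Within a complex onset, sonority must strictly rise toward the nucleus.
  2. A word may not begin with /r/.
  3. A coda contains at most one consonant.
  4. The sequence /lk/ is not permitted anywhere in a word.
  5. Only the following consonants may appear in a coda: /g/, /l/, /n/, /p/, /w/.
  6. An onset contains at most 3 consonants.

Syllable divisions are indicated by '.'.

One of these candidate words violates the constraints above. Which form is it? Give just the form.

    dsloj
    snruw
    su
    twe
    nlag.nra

dsloj

dsloj — violates constraint 5: syllable 1 coda contains /j/, which is not a licensed coda consonant → not permitted
snruw — σ1 onset /snr/ (2→3→4 rises), coda /w/ ok → permitted
su — σ1 onset /s/, coda /∅/ ok → permitted
twe — σ1 onset /tw/ (1→5 rises), coda /∅/ ok → permitted
nlag.nra — σ1 onset /nl/ (3→4 rises), coda /g/ ok; σ2 onset /nr/ (3→4 rises), coda /∅/ ok → permitted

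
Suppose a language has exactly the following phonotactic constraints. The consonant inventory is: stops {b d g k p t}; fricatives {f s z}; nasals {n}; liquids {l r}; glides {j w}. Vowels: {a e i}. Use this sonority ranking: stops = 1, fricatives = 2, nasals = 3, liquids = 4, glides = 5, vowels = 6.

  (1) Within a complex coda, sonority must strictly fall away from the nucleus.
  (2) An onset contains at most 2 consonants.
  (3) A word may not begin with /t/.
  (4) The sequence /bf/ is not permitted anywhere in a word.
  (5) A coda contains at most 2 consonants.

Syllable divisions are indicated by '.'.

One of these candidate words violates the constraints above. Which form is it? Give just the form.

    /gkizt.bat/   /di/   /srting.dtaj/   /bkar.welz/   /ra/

/gkizt.bat/ — σ1 onset /gk/ (2C), coda /zt/ (2→1 falls) ok; σ2 onset /b/, coda /t/ ok → phonotactically legal
/di/ — σ1 onset /d/, coda /∅/ ok → phonotactically legal
/srting.dtaj/ — violates constraint 2: syllable 1 onset /srt/ has 3 consonants (> 2) → phonotactically illegal
/bkar.welz/ — σ1 onset /bk/ (2C), coda /r/ ok; σ2 onset /w/, coda /lz/ (4→2 falls) ok → phonotactically legal
/ra/ — σ1 onset /r/, coda /∅/ ok → phonotactically legal

/srting.dtaj/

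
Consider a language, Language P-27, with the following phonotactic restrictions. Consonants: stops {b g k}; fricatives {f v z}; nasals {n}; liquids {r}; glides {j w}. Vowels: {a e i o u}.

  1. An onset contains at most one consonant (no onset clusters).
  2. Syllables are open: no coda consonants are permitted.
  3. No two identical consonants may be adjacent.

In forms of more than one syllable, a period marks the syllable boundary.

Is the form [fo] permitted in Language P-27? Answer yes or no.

yes

[fo] — σ1 onset /f/, coda /∅/ ok → permitted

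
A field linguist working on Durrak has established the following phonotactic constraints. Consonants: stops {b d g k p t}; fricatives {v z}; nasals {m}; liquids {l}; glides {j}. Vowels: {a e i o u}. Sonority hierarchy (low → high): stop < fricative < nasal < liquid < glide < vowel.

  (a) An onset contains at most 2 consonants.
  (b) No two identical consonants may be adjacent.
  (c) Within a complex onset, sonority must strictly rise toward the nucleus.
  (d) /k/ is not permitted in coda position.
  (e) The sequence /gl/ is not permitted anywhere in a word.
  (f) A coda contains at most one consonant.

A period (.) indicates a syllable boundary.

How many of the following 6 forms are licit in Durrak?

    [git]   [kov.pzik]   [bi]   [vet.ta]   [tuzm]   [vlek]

[git] — σ1 onset /g/, coda /t/ ok → licit
[kov.pzik] — violates constraint (d): syllable 2 coda contains /k/ → illicit
[bi] — σ1 onset /b/, coda /∅/ ok → licit
[vet.ta] — violates constraint (b): adjacent identical consonants /tt/ → illicit
[tuzm] — violates constraint (f): syllable 1 coda /zm/ has 2 consonants (> 1) → illicit
[vlek] — violates constraint (d): syllable 1 coda contains /k/ → illicit
Licit: [git], [bi] → 2.

2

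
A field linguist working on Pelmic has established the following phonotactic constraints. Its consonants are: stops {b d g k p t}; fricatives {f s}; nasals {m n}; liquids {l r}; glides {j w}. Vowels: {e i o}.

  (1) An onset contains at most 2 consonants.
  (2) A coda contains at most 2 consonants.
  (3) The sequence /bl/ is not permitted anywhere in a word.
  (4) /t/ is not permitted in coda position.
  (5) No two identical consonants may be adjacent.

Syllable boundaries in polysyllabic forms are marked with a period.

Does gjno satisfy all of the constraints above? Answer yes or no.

no

gjno — violates constraint 1: syllable 1 onset /gjn/ has 3 consonants (> 2) → illicit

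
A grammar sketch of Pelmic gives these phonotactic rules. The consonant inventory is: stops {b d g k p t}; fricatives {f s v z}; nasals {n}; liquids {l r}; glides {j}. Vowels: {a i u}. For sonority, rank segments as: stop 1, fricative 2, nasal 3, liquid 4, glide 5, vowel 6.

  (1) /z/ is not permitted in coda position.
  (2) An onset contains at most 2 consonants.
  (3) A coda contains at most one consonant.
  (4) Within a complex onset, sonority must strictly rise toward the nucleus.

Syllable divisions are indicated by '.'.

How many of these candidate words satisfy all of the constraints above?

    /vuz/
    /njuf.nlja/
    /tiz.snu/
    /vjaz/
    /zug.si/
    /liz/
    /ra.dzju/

1

/vuz/ — violates constraint 1: syllable 1 coda contains /z/ → illicit
/njuf.nlja/ — violates constraint 2: syllable 2 onset /nlj/ has 3 consonants (> 2) → illicit
/tiz.snu/ — violates constraint 1: syllable 1 coda contains /z/ → illicit
/vjaz/ — violates constraint 1: syllable 1 coda contains /z/ → illicit
/zug.si/ — σ1 onset /z/, coda /g/ ok; σ2 onset /s/, coda /∅/ ok → licit
/liz/ — violates constraint 1: syllable 1 coda contains /z/ → illicit
/ra.dzju/ — violates constraint 2: syllable 2 onset /dzj/ has 3 consonants (> 2) → illicit
Licit: /zug.si/ → 1.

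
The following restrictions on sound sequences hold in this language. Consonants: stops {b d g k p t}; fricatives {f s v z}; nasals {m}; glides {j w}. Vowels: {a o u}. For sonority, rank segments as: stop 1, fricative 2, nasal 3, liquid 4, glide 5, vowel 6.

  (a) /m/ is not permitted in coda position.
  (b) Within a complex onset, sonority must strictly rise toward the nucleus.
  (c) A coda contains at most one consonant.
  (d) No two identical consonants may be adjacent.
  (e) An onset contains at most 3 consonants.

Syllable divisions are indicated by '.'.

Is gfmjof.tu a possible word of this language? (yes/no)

no

gfmjof.tu — violates constraint (e): syllable 1 onset /gfmj/ has 4 consonants (> 3) → phonotactically illegal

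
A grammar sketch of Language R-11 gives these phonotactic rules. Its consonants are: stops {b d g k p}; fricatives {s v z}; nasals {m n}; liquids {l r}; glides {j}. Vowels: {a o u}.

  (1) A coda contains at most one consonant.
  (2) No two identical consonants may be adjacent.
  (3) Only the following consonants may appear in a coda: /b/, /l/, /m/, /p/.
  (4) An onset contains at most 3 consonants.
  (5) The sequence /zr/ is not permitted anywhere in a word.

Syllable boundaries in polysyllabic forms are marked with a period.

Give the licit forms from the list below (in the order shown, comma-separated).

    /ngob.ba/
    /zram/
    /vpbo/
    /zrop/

/vpbo/

/ngob.ba/ — violates constraint 2: adjacent identical consonants /bb/ → illicit
/zram/ — violates constraint 5: contains banned sequence /zr/ → illicit
/vpbo/ — σ1 onset /vpb/ (3C), coda /∅/ ok → licit
/zrop/ — violates constraint 5: contains banned sequence /zr/ → illicit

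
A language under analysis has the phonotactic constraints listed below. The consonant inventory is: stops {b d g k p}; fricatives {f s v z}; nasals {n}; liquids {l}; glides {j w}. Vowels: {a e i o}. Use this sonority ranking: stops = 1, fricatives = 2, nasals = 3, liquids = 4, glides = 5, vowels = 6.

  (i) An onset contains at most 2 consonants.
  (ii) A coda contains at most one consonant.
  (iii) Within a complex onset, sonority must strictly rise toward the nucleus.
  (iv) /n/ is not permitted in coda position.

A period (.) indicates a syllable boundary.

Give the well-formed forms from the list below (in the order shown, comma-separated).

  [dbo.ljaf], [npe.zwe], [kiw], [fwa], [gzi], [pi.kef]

[dbo.ljaf] — violates constraint (iii): syllable 1 onset /db/: /d/ (stop, 1) → /b/ (stop, 1) does not rise → ill-formed
[npe.zwe] — violates constraint (iii): syllable 1 onset /np/: /n/ (nasal, 3) → /p/ (stop, 1) does not rise → ill-formed
[kiw] — σ1 onset /k/, coda /w/ ok → well-formed
[fwa] — σ1 onset /fw/ (2→5 rises), coda /∅/ ok → well-formed
[gzi] — σ1 onset /gz/ (1→2 rises), coda /∅/ ok → well-formed
[pi.kef] — σ1 onset /p/, coda /∅/ ok; σ2 onset /k/, coda /f/ ok → well-formed

[kiw], [fwa], [gzi], [pi.kef]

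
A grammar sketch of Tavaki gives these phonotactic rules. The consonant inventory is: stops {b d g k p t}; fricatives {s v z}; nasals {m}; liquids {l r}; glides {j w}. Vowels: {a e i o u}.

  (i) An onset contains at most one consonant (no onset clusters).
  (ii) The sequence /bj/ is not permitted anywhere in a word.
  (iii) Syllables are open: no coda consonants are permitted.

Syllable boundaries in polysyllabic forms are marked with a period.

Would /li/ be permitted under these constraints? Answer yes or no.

yes

/li/ — σ1 onset /l/, coda /∅/ ok → permitted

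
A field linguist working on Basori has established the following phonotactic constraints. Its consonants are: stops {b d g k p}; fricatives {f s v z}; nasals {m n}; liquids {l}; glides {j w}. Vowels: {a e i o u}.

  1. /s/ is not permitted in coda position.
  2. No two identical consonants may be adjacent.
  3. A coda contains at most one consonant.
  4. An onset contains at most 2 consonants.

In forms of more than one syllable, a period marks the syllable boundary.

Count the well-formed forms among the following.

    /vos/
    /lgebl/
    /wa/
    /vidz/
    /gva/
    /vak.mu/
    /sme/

4

/vos/ — violates constraint 1: syllable 1 coda contains /s/ → ill-formed
/lgebl/ — violates constraint 3: syllable 1 coda /bl/ has 2 consonants (> 1) → ill-formed
/wa/ — σ1 onset /w/, coda /∅/ ok → well-formed
/vidz/ — violates constraint 3: syllable 1 coda /dz/ has 2 consonants (> 1) → ill-formed
/gva/ — σ1 onset /gv/ (2C), coda /∅/ ok → well-formed
/vak.mu/ — σ1 onset /v/, coda /k/ ok; σ2 onset /m/, coda /∅/ ok → well-formed
/sme/ — σ1 onset /sm/ (2C), coda /∅/ ok → well-formed
Well-formed: /wa/, /gva/, /vak.mu/, /sme/ → 4.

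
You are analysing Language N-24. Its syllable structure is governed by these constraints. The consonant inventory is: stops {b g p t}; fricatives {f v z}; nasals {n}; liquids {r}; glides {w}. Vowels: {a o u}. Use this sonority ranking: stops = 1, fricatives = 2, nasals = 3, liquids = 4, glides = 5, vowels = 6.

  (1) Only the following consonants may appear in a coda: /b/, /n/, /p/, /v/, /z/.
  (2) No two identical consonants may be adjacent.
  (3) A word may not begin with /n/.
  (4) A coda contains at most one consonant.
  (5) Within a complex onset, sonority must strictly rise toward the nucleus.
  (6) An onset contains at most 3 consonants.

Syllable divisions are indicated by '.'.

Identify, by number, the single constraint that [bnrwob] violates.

6

[bnrwob]: syllable 1 onset /bnrw/ has 4 consonants (> 3).
This is a violation of constraint 6: "An onset contains at most 3 consonants."
The remaining constraints (1, 2, 3, 4, 5) are satisfied.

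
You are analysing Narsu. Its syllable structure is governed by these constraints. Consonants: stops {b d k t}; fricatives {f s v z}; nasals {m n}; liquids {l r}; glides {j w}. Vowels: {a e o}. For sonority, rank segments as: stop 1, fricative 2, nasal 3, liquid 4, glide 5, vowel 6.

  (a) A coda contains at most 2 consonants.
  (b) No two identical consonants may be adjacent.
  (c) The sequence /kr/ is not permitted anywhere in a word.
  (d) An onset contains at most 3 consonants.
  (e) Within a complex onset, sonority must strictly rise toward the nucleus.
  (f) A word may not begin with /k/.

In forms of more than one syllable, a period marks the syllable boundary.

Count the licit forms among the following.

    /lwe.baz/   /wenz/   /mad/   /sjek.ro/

3

/lwe.baz/ — σ1 onset /lw/ (4→5 rises), coda /∅/ ok; σ2 onset /b/, coda /z/ ok → licit
/wenz/ — σ1 onset /w/, coda /nz/ (2C) ok → licit
/mad/ — σ1 onset /m/, coda /d/ ok → licit
/sjek.ro/ — violates constraint (c): contains banned sequence /kr/ → illicit
Licit: /lwe.baz/, /wenz/, /mad/ → 3.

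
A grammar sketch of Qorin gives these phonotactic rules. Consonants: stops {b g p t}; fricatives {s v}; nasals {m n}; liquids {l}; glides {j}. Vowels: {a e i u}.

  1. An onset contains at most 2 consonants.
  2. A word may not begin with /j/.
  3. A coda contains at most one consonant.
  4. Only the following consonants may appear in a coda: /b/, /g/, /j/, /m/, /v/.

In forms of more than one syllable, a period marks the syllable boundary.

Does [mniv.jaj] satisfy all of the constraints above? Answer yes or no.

yes

[mniv.jaj] — σ1 onset /mn/ (2C), coda /v/ ok; σ2 onset /j/, coda /j/ ok → well-formed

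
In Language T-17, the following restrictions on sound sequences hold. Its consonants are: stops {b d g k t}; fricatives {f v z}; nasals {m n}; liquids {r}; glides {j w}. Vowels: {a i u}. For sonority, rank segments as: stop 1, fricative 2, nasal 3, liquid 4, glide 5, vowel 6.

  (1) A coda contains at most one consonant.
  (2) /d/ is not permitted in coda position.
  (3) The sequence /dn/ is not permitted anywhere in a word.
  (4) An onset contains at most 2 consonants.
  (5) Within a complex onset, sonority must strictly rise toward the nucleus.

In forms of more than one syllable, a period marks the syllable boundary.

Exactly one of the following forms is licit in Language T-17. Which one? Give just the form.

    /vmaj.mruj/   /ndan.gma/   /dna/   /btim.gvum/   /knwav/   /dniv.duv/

/vmaj.mruj/ — σ1 onset /vm/ (2→3 rises), coda /j/ ok; σ2 onset /mr/ (3→4 rises), coda /j/ ok → licit
/ndan.gma/ — violates constraint 5: syllable 1 onset /nd/: /n/ (nasal, 3) → /d/ (stop, 1) does not rise → illicit
/dna/ — violates constraint 3: contains banned sequence /dn/ → illicit
/btim.gvum/ — violates constraint 5: syllable 1 onset /bt/: /b/ (stop, 1) → /t/ (stop, 1) does not rise → illicit
/knwav/ — violates constraint 4: syllable 1 onset /knw/ has 3 consonants (> 2) → illicit
/dniv.duv/ — violates constraint 3: contains banned sequence /dn/ → illicit

/vmaj.mruj/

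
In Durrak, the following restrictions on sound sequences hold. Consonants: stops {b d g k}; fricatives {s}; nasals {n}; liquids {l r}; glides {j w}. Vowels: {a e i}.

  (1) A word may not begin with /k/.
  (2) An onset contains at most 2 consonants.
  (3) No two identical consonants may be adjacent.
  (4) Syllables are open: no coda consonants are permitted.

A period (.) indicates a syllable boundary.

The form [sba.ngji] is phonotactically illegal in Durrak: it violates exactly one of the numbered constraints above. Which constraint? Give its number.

[sba.ngji]: syllable 2 onset /ngj/ has 3 consonants (> 2).
This is a violation of constraint 2: "An onset contains at most 2 consonants."
The remaining constraints (1, 3, 4) are satisfied.

2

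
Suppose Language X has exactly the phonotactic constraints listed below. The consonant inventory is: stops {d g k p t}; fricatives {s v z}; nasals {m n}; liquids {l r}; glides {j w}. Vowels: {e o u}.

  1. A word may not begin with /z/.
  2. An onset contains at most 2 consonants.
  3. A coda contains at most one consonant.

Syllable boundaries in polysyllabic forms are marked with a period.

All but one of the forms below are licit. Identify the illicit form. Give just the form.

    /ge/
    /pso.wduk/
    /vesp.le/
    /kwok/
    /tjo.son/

/ge/ — σ1 onset /g/, coda /∅/ ok → licit
/pso.wduk/ — σ1 onset /ps/ (2C), coda /∅/ ok; σ2 onset /wd/ (2C), coda /k/ ok → licit
/vesp.le/ — violates constraint 3: syllable 1 coda /sp/ has 2 consonants (> 1) → illicit
/kwok/ — σ1 onset /kw/ (2C), coda /k/ ok → licit
/tjo.son/ — σ1 onset /tj/ (2C), coda /∅/ ok; σ2 onset /s/, coda /n/ ok → licit

/vesp.le/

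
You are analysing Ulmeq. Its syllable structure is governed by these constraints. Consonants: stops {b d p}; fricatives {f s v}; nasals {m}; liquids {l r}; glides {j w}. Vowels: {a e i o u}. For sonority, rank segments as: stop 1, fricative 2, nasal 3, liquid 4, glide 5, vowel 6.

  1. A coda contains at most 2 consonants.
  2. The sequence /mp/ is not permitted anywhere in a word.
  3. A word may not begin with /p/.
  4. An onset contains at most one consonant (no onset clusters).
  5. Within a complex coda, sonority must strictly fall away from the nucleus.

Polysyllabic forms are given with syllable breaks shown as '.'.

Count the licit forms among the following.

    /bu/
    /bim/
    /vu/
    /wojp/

/bu/ — σ1 onset /b/, coda /∅/ ok → licit
/bim/ — σ1 onset /b/, coda /m/ ok → licit
/vu/ — σ1 onset /v/, coda /∅/ ok → licit
/wojp/ — σ1 onset /w/, coda /jp/ (5→1 falls) ok → licit
Licit: /bu/, /bim/, /vu/, /wojp/ → 4.

4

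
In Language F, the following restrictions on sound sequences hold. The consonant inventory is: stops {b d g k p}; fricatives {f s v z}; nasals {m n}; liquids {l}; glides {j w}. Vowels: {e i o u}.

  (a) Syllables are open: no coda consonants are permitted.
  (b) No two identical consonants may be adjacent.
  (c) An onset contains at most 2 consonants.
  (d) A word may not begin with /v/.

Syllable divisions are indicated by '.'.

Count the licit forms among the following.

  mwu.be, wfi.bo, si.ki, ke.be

mwu.be — σ1 onset /mw/ (2C), coda /∅/ ok; σ2 onset /b/, coda /∅/ ok → licit
wfi.bo — σ1 onset /wf/ (2C), coda /∅/ ok; σ2 onset /b/, coda /∅/ ok → licit
si.ki — σ1 onset /s/, coda /∅/ ok; σ2 onset /k/, coda /∅/ ok → licit
ke.be — σ1 onset /k/, coda /∅/ ok; σ2 onset /b/, coda /∅/ ok → licit
Licit: mwu.be, wfi.bo, si.ki, ke.be → 4.

4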